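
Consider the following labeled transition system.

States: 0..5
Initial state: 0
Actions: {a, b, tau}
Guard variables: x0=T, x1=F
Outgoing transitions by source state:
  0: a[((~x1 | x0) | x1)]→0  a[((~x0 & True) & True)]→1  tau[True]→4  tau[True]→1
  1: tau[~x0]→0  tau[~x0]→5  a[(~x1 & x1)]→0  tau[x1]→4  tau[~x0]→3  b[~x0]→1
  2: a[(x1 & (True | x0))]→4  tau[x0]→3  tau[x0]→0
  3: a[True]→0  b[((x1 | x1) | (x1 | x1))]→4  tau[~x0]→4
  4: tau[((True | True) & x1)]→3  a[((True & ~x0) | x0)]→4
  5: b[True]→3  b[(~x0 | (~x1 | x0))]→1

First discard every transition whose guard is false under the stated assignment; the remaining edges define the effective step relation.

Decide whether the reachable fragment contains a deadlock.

Answer: DEADLOCK at state 1

Analysis:
Reachable = {0,1,4}
  0: a→0  tau→1  tau→4  [3 exit(s)]
  1: ∅  [STUCK]
  4: a→4  [1 exit(s)]
Path to 1: tau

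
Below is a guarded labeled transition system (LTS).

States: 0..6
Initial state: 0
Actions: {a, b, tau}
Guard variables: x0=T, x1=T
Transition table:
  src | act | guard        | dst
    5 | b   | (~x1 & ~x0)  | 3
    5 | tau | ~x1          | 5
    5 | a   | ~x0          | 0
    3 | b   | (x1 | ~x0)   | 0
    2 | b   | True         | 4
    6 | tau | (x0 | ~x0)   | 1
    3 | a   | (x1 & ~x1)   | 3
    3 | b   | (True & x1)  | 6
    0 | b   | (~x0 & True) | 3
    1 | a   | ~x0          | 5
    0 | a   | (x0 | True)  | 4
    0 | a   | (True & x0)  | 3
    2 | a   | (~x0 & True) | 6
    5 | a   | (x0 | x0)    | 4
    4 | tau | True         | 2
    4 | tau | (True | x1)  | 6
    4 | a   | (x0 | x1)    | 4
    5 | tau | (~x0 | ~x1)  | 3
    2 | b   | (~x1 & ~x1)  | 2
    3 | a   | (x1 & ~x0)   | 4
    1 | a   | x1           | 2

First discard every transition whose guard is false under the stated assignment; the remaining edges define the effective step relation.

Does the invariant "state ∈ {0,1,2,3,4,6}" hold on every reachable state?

Safe = {0,1,2,3,4,6}
Reachable = {0,1,2,3,4,6}
  0: ok
  1: ok
  2: ok
  3: ok
  4: ok
  6: ok

Answer: INVARIANT HOLDS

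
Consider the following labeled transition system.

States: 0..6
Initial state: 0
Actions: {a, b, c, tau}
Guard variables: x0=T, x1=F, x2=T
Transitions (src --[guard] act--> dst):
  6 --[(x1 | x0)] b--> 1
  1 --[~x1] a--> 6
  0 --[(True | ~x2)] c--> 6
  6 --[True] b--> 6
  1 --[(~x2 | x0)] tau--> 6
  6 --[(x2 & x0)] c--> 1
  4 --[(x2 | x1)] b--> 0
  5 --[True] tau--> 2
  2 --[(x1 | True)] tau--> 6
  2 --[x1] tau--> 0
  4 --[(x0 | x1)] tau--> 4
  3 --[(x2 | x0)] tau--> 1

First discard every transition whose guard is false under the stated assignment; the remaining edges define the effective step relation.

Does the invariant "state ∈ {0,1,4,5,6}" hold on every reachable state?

Answer: INVARIANT HOLDS

Working:
Safe = {0,1,4,5,6}
Reachable = {0,1,6}
  0: ok
  1: ok
  6: ok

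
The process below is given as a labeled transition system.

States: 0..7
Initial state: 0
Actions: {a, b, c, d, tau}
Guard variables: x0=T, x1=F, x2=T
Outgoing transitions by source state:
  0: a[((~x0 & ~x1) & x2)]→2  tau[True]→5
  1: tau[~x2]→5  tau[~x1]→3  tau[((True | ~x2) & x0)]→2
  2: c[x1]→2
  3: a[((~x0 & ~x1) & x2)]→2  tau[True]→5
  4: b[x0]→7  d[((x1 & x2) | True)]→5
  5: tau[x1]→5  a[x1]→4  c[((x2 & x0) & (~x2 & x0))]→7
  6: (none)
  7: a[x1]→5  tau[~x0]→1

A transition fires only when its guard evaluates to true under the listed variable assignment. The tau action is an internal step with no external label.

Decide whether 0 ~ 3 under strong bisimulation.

Answer: BISIMILAR

Analysis:
Refine partition for ~:
  π0 = {{0,1,2,3,4,5,6,7}}
  π1 = {{0,1,3},{2,5,6,7},{4}}
  π2 = {{0,3},{1},{2,5,6,7},{4}}
Fixed point at round 3; 4 class(es).
[0]={0,3}  [3]={0,3}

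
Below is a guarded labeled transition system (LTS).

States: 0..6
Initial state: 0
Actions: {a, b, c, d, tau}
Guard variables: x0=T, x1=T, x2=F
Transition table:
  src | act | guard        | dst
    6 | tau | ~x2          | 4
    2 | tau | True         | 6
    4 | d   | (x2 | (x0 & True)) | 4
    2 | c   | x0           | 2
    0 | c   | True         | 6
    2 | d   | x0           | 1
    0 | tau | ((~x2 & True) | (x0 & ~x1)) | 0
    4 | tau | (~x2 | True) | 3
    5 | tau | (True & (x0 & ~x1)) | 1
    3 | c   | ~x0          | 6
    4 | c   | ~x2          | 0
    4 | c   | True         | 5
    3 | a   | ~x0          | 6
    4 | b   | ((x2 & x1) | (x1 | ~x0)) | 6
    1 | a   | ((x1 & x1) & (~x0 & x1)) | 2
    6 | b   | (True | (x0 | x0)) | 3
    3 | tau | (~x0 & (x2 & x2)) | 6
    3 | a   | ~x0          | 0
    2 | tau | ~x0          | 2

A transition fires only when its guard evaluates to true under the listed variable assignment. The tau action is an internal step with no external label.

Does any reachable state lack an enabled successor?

Answer: DEADLOCK at state 3

Working:
Reachable = {0,3,4,5,6}
  0: c→6  tau→0  [2 exit(s)]
  3: ∅  [STUCK]
  4: b→6  c→0  c→5  d→4  tau→3  [5 exit(s)]
  5: ∅  [STUCK]
  6: b→3  tau→4  [2 exit(s)]
Path to 3: c·b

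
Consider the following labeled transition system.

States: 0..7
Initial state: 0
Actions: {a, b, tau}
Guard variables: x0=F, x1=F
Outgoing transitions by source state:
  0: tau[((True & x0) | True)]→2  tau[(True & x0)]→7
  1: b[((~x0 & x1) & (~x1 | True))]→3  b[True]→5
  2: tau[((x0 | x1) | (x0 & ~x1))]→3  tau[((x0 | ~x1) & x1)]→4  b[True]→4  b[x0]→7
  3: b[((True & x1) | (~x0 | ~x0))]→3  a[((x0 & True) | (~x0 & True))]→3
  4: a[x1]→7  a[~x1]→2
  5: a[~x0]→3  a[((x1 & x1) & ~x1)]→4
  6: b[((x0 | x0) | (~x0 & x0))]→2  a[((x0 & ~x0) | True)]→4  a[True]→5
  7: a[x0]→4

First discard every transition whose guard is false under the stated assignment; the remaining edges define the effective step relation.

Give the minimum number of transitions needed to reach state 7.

Breadth-first toward 7:
  Layer 0: {0}
  Layer 1: {2}
  Layer 2: {4}
7 never appears.

Answer: UNREACHABLE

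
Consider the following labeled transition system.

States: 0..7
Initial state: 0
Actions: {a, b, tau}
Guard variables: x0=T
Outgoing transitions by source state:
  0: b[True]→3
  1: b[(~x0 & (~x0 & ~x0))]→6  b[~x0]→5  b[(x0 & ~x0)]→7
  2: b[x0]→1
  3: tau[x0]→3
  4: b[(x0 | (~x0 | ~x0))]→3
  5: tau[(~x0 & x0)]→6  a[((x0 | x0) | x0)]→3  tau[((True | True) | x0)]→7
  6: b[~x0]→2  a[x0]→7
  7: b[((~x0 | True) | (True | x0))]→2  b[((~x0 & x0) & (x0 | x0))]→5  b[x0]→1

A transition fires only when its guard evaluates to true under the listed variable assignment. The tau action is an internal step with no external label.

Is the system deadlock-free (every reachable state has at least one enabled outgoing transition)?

Reach set: {0,3}
  0: b→3  [deg 1]
  3: tau→3  [deg 1]

Answer: DEADLOCK-FREE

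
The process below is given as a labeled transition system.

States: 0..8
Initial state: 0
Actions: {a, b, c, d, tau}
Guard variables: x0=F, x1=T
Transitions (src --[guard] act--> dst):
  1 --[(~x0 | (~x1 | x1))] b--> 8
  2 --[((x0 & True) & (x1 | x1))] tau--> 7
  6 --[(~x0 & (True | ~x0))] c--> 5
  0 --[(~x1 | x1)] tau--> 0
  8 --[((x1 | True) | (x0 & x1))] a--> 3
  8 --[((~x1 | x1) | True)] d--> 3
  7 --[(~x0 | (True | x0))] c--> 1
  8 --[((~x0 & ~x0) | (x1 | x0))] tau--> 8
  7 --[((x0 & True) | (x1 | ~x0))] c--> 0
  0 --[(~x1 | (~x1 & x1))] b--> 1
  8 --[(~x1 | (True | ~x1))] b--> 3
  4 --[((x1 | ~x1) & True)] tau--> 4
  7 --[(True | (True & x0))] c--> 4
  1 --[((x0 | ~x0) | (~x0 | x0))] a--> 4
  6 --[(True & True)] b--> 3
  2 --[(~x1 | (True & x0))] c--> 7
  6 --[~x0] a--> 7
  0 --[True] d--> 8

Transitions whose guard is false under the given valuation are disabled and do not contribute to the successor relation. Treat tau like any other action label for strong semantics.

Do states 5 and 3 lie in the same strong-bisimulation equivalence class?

Bisimulation quotient by refinement:
  round 0: {{0,1,2,3,4,5,6,7,8}}
  round 1: {{0},{1},{2,3,5},{4},{6},{7},{8}}
7 equivalence class(es) (converged in 2)
[5]={2,3,5}  [3]={2,3,5}

Answer: BISIMILAR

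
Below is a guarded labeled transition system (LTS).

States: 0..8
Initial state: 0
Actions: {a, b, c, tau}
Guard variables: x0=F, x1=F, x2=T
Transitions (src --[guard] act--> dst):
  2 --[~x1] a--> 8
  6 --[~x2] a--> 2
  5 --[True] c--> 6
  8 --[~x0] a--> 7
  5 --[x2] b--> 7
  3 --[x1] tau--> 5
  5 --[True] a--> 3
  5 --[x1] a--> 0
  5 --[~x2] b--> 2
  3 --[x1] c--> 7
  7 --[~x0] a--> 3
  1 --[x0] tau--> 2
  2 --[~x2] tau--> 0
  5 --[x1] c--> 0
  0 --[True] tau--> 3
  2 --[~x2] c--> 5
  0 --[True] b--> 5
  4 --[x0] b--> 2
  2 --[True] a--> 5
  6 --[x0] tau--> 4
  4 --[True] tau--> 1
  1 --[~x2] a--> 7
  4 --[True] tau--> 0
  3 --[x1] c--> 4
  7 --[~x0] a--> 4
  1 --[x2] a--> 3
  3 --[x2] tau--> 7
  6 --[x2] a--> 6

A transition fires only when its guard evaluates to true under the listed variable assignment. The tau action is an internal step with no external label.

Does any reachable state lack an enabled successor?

Answer: DEADLOCK-FREE

Working:
Reachable = {0,1,3,4,5,6,7}
  0: b→5  tau→3  [2 out]
  1: a→3  [1 out]
  3: tau→7  [1 out]
  4: tau→0  tau→1  [2 out]
  5: a→3  b→7  c→6  [3 out]
  6: a→6  [1 out]
  7: a→3  a→4  [2 out]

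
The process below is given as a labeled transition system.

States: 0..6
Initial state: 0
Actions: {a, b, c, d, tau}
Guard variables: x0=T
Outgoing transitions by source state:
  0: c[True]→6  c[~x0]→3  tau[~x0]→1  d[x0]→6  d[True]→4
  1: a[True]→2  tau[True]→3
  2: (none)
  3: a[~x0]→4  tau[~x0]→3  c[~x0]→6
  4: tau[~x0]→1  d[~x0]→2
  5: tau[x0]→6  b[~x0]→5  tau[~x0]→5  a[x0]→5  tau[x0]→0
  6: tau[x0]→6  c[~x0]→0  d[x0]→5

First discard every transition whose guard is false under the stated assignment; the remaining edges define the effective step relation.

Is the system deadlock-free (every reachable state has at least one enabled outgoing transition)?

Answer: DEADLOCK at state 4

Working:
Reach set: {0,4,5,6}
  0: c→6  d→4  d→6  [deg 3]
  4: ∅  [deadlock]
  5: a→5  tau→0  tau→6  [deg 3]
  6: d→5  tau→6  [deg 2]
Path to 4: d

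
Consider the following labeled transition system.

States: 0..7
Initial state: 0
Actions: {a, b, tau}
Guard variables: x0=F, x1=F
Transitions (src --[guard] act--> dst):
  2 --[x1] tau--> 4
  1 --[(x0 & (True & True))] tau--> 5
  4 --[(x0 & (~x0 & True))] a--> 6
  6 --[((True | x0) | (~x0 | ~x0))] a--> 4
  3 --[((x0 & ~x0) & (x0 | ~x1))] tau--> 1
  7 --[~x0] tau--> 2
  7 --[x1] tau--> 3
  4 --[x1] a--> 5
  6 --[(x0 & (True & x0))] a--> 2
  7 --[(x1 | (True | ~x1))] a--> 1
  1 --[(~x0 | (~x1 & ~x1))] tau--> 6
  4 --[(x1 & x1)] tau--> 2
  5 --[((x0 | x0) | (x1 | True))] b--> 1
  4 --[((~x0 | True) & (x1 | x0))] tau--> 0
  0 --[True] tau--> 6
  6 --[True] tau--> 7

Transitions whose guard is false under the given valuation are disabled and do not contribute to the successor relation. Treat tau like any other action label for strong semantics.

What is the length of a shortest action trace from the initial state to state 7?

Layered search for 7:
  L0 = {0}
  L1 = {6}
  L2 = {4,7}
first hit 7 at d=2 via tau·tau

Answer: 2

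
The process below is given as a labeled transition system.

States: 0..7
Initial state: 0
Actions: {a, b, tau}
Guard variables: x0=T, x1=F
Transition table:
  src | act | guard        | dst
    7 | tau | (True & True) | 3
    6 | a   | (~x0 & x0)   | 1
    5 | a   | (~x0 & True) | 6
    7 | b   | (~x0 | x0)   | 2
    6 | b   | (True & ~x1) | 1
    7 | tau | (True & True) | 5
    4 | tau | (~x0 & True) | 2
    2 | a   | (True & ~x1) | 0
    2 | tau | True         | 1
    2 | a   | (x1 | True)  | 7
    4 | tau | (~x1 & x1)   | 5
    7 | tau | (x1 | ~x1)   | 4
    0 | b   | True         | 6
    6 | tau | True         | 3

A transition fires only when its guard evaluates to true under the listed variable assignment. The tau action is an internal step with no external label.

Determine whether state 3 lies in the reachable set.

Guard filter leaves 10 enabled edge(s).
depth 0: {0}
depth 1: {6}  cumulative {0,6}
depth 2: {1,3}  cumulative {0,1,3,6}
R = {0,1,3,6}
trace reaching 3: b·tau

Answer: REACHABLE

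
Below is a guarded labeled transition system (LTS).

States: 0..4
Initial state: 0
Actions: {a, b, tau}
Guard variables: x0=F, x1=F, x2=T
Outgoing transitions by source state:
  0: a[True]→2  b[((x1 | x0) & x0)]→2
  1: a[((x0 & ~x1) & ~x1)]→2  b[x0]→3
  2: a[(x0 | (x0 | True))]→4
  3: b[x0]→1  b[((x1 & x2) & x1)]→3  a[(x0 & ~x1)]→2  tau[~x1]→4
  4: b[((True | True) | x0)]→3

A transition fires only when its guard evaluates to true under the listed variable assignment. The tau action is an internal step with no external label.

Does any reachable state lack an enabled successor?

R = {0,2,3,4}
  0: a→2  [deg 1]
  2: a→4  [deg 1]
  3: tau→4  [deg 1]
  4: b→3  [deg 1]

Answer: DEADLOCK-FREE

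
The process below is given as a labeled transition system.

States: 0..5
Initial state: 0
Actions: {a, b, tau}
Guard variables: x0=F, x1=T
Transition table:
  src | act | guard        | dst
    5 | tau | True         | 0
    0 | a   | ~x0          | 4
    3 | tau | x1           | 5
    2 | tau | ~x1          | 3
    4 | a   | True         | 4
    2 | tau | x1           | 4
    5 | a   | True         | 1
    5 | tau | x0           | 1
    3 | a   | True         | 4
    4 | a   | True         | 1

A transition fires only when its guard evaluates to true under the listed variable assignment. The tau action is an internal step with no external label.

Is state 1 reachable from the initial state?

Answer: REACHABLE

Analysis:
After dropping false guards: 8 live edges.
L0 = {0}
L1 = {4}  total {0,4}
L2 = {1}  total {0,1,4}
Reach set: {0,1,4}
witness 1: a·a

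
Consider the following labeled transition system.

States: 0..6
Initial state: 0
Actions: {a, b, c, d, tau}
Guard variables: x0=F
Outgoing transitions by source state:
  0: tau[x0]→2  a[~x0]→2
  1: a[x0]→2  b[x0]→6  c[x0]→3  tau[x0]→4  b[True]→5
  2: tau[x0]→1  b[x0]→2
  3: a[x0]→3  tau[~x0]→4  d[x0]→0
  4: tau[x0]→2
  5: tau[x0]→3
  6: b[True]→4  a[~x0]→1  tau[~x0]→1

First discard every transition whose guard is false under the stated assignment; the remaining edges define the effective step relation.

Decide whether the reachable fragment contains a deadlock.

Answer: DEADLOCK at state 2

Analysis:
Reach set: {0,2}
  0: a→2  [1 out]
  2: ∅  [STUCK]
trace reaching 2: a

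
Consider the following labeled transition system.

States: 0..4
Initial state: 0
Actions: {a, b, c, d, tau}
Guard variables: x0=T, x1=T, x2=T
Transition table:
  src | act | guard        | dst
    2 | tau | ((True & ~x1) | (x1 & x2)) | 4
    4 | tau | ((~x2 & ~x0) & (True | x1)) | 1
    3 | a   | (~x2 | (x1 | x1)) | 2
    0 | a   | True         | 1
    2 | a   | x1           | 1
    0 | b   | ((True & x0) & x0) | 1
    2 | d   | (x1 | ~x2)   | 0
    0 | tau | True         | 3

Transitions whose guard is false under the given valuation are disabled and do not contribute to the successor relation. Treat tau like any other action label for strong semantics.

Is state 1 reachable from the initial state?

Answer: REACHABLE

Analysis:
Guard filter leaves 7 enabled edge(s).
L0 = {0}
L1 = {1,3}  cumulative {0,1,3}
L2 = {2}  cumulative {0,1,2,3}
L3 = {4}  cumulative {0,1,2,3,4}
Reach set: {0,1,2,3,4}
witness 1: a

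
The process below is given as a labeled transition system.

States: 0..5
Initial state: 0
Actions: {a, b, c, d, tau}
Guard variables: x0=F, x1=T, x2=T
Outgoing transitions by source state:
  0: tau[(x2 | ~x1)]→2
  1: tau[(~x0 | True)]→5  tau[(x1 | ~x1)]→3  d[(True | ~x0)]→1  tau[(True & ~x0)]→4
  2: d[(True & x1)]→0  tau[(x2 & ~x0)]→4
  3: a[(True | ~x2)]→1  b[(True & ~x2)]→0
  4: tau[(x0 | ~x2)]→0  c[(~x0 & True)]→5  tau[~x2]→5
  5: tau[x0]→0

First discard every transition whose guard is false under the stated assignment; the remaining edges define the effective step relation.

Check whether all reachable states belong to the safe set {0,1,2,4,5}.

Answer: INVARIANT HOLDS

Analysis:
Safe = {0,1,2,4,5}
Reach set: {0,2,4,5}
  0: ✓
  2: ✓
  4: ✓
  5: ✓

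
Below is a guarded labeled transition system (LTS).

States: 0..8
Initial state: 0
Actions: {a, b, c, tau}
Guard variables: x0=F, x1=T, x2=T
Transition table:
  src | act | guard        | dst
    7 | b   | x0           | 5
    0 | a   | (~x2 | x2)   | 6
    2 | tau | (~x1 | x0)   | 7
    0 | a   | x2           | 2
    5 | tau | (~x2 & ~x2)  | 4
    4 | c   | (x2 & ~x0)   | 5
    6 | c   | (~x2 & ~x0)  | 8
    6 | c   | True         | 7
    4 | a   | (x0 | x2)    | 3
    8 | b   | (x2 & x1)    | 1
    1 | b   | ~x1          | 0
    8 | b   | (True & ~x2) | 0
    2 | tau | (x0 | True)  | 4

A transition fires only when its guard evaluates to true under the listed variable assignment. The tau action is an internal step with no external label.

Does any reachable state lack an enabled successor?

Reach set: {0,2,3,4,5,6,7}
  0: a→2  a→6  [2 out]
  2: tau→4  [1 out]
  3: ∅  [STUCK]
  4: a→3  c→5  [2 out]
  5: ∅  [STUCK]
  6: c→7  [1 out]
  7: ∅  [STUCK]
trace reaching 3: a·tau·a

Answer: DEADLOCK at state 3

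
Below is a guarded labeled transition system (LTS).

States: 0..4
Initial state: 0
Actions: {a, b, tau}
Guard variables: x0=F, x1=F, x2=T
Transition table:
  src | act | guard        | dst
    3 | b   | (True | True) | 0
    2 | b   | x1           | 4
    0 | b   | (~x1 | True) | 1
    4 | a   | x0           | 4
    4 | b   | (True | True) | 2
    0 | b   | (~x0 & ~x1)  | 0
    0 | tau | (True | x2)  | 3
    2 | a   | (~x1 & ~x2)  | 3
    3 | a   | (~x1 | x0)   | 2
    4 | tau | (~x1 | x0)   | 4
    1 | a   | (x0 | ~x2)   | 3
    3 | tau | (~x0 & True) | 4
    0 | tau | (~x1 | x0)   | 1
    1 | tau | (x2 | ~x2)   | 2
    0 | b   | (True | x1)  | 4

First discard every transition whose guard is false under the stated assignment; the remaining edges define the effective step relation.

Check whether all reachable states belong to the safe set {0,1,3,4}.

Answer: INVARIANT VIOLATED at state 2

Working:
Safe = {0,1,3,4}
Reach set: {0,1,2,3,4}
  0: safe
  1: safe
  2: outside
  3: safe
  4: safe
reach 2 via b·tau — violates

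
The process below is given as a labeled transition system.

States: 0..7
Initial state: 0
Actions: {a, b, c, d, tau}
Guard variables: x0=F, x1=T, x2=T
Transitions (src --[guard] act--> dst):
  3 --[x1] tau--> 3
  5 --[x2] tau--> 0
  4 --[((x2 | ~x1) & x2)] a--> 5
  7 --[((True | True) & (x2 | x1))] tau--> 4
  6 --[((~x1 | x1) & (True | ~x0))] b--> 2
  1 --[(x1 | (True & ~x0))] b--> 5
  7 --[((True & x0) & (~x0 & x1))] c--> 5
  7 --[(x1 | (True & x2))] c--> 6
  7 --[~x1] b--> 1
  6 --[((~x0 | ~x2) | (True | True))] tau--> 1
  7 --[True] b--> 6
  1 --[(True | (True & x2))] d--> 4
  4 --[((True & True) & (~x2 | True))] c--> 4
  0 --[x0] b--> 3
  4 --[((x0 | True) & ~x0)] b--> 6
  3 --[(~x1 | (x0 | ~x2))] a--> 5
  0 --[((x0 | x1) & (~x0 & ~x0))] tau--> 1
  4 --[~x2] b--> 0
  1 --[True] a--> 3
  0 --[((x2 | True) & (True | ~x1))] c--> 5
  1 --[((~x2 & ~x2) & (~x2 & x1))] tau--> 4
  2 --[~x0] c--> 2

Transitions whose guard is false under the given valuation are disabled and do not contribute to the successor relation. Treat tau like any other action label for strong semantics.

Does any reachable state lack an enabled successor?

Answer: DEADLOCK-FREE

Analysis:
Reach set: {0,1,2,3,4,5,6}
  0: c→5  tau→1  [deg 2]
  1: a→3  b→5  d→4  [deg 3]
  2: c→2  [deg 1]
  3: tau→3  [deg 1]
  4: a→5  b→6  c→4  [deg 3]
  5: tau→0  [deg 1]
  6: b→2  tau→1  [deg 2]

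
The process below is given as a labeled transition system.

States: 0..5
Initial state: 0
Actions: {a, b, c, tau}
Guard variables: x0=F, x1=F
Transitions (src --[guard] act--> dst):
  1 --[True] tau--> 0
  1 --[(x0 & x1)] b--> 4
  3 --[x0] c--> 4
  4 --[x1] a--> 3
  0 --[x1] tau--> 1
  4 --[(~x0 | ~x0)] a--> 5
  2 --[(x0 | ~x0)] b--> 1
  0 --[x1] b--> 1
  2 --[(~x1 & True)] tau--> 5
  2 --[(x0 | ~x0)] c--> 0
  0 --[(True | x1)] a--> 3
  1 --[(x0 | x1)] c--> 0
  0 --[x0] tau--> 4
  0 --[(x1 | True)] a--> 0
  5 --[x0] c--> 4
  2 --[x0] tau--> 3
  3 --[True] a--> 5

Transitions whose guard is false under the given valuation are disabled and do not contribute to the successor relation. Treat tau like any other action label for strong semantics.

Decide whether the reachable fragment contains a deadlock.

Answer: DEADLOCK at state 5

Analysis:
Reachable = {0,3,5}
  0: a→0  a→3  [2 out]
  3: a→5  [1 out]
  5: ∅  [STUCK]
Path to 5: a·a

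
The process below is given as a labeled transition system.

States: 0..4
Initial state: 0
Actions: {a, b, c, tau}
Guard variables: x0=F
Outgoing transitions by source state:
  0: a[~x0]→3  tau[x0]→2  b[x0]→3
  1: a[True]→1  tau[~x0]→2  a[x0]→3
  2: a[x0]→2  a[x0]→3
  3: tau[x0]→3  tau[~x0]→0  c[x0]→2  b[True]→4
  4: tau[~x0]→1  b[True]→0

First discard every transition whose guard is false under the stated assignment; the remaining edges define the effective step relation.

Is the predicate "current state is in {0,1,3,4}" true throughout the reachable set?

Safe = {0,1,3,4}
Reachable = {0,1,2,3,4}
  0: ok
  1: ok
  2: outside
  3: ok
  4: ok
counterexample path to 2: a·b·tau·tau

Answer: INVARIANT VIOLATED at state 2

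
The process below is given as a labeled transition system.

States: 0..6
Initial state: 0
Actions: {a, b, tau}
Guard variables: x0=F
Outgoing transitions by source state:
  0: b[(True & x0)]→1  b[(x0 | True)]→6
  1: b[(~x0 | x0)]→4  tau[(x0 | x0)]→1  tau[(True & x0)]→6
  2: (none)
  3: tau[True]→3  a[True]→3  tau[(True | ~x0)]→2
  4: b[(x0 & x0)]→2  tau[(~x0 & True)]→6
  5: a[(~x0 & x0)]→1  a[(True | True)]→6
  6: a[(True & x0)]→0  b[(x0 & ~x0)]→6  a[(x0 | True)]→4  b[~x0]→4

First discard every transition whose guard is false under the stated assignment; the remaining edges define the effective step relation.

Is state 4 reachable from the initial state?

After dropping false guards: 9 live edges.
L0 = {0}
L1 = {6}  now seen {0,6}
L2 = {4}  now seen {0,4,6}
Reachable = {0,4,6}
trace reaching 4: b·a

Answer: REACHABLE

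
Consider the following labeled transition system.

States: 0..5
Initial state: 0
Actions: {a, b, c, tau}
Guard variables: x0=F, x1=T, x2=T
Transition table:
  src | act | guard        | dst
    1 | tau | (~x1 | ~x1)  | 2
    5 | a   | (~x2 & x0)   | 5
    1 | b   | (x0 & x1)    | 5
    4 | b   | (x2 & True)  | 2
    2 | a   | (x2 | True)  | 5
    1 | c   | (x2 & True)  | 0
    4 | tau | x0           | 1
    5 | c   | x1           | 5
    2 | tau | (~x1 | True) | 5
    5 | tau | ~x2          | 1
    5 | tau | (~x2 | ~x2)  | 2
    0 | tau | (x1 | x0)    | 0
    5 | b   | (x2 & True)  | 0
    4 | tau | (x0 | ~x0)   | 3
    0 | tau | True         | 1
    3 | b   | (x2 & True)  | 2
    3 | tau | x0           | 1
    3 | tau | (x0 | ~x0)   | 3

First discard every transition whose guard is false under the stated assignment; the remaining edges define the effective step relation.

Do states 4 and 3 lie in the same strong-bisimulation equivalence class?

Answer: BISIMILAR

Trace:
Refine partition for ~:
  P[0] = {{0,1,2,3,4,5}}
  P[1] = {{0},{1},{2},{3,4},{5}}
stable after 2 split(s): 5 block(s)
4∈{3,4}, 3∈{3,4}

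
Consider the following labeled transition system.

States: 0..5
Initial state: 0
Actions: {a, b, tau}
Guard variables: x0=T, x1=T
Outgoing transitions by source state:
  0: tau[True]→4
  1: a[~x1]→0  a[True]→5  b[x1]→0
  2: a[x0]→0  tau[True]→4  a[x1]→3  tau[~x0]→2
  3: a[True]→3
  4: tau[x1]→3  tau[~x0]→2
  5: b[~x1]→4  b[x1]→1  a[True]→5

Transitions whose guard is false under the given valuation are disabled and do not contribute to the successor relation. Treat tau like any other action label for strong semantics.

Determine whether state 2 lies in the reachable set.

Answer: UNREACHABLE

Trace:
10 transition(s) survive guard evaluation.
L0 = {0}
L1 = {4}  cumulative {0,4}
L2 = {3}  cumulative {0,3,4}
Reach set: {0,3,4}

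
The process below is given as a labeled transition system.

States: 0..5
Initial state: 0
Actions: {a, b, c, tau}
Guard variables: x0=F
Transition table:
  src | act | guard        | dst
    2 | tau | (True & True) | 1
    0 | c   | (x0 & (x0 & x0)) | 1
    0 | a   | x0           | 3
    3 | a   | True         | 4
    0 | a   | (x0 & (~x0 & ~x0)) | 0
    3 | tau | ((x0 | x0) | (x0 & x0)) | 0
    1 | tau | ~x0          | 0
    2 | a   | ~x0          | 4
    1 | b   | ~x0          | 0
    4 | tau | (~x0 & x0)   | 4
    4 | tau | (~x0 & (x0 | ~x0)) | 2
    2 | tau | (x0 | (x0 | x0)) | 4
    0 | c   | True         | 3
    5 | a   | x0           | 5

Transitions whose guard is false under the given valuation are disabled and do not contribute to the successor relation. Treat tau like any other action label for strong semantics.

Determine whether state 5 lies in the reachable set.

Answer: UNREACHABLE

Working:
7 transition(s) survive guard evaluation.
L0 = {0}
L1 = {3}  total {0,3}
L2 = {4}  total {0,3,4}
L3 = {2}  total {0,2,3,4}
L4 = {1}  total {0,1,2,3,4}
R = {0,1,2,3,4}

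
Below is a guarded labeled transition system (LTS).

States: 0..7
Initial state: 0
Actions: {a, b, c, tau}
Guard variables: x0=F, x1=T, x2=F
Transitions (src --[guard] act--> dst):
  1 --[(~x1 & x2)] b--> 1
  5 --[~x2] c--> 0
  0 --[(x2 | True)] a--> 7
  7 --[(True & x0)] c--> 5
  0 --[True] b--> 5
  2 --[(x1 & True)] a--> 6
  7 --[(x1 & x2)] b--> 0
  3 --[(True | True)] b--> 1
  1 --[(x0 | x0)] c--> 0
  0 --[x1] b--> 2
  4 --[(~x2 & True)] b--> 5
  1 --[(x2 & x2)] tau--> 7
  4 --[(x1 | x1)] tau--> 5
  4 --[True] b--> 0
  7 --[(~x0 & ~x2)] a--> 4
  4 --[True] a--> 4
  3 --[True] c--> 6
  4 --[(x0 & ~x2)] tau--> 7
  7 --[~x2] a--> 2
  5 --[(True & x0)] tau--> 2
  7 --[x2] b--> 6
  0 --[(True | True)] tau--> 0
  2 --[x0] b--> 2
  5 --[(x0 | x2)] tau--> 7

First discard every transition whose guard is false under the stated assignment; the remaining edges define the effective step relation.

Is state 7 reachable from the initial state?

After dropping false guards: 14 live edges.
Layer 0: {0}
Layer 1: {2,5,7}  cumulative {0,2,5,7}
Layer 2: {4,6}  cumulative {0,2,4,5,6,7}
R = {0,2,4,5,6,7}
witness 7: a

Answer: REACHABLE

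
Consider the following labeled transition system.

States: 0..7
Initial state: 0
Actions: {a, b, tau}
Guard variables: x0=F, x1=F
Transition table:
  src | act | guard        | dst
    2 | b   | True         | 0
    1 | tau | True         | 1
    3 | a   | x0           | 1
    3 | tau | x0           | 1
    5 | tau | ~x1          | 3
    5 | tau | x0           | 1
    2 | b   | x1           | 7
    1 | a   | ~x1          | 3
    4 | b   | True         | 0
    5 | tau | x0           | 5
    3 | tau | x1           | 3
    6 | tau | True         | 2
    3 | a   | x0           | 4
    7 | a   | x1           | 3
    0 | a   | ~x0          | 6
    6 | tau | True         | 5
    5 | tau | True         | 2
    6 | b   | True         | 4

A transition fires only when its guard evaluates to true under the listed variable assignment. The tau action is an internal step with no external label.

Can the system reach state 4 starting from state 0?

10 transition(s) survive guard evaluation.
Layer 0: {0}
Layer 1: {6}  cumulative {0,6}
Layer 2: {2,4,5}  cumulative {0,2,4,5,6}
Layer 3: {3}  cumulative {0,2,3,4,5,6}
Reach set: {0,2,3,4,5,6}
witness 4: a·b

Answer: REACHABLE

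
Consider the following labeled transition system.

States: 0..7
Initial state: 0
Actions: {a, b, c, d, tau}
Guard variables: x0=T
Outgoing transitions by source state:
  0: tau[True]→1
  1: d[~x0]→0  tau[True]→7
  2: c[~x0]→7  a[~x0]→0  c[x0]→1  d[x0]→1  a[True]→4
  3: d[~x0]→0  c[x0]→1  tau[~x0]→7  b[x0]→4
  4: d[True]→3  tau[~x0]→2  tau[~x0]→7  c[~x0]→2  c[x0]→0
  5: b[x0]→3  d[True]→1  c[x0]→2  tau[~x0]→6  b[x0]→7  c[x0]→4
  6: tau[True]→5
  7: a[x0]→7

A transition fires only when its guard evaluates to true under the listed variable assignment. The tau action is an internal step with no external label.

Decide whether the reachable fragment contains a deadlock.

Answer: DEADLOCK-FREE

Trace:
Reach set: {0,1,7}
  0: tau→1  [1 out]
  1: tau→7  [1 out]
  7: a→7  [1 out]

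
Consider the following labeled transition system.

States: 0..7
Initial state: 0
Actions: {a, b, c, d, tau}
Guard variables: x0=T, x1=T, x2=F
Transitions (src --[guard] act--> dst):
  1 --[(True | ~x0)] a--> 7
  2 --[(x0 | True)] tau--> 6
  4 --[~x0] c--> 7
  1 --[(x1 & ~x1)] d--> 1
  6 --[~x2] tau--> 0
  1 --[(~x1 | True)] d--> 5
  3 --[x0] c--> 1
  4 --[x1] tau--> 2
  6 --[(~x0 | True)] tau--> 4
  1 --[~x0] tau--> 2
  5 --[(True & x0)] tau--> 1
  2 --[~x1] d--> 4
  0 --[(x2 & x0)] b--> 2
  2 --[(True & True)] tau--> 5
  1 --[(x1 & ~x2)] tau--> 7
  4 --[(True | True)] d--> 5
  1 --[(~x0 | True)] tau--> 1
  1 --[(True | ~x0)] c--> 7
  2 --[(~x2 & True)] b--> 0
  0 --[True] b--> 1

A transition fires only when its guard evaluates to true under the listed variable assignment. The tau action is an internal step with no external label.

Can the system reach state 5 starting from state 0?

Answer: REACHABLE

Analysis:
After dropping false guards: 15 live edges.
Layer 0: {0}
Layer 1: {1}  cumulative {0,1}
Layer 2: {5,7}  cumulative {0,1,5,7}
R = {0,1,5,7}
trace reaching 5: b·d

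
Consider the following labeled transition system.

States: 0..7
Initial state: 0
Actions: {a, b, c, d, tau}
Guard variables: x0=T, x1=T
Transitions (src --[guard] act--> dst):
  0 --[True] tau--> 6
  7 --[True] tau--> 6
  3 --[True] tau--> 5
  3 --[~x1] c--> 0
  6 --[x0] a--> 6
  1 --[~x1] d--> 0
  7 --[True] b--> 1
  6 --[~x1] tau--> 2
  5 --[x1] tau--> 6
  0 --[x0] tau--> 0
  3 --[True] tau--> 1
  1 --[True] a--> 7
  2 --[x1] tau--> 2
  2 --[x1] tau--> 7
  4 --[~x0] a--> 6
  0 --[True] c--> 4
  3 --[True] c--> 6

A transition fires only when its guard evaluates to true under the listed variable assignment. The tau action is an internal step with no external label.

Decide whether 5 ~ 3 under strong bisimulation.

Refine partition for ~:
  round 0: {{0,1,2,3,4,5,6,7}}
  round 1: {{0,3},{1,6},{2,5},{4},{7}}
  round 2: {{0},{1},{2},{3},{4},{5},{6},{7}}
stable after 3 split(s): 8 block(s)
[5]={5}  [3]={3}

Answer: NOT BISIMILAR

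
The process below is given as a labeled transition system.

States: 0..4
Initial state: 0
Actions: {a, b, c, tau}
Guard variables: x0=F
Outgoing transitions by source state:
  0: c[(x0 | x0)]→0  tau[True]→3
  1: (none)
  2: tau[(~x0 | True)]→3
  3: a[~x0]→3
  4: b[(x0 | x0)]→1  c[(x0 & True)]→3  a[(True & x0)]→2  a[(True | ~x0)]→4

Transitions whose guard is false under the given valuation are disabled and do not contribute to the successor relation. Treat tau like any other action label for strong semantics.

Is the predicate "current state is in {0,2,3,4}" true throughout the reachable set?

Inv-set: {0,2,3,4}
Reachable = {0,3}
  0: ✓
  3: ✓

Answer: INVARIANT HOLDS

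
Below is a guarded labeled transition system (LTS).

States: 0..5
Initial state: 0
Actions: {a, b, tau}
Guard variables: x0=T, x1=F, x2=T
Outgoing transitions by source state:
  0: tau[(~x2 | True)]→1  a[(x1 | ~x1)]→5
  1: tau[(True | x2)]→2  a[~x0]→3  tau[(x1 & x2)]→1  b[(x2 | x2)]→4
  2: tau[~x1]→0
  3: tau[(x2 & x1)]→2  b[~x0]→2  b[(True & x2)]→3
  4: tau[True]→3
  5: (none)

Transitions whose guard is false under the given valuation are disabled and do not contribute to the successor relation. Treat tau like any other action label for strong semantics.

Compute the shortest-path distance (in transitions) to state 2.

BFS to 2:
  depth 0: {0}
  depth 1: {1,5}
  depth 2: {2,4}
depth(2)=2, e.g. tau·tau

Answer: 2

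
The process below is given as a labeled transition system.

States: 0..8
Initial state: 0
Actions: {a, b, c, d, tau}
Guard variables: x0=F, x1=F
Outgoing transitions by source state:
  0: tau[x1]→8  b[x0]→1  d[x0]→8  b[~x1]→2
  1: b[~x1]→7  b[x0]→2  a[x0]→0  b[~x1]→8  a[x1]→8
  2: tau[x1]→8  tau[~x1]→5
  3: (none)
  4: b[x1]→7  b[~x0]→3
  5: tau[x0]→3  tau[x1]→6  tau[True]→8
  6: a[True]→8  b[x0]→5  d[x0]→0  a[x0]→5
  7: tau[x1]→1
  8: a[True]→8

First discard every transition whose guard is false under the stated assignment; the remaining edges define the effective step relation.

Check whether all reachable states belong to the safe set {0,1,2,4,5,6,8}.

Safe = {0,1,2,4,5,6,8}
Reach set: {0,2,5,8}
  0: safe
  2: safe
  5: safe
  8: safe

Answer: INVARIANT HOLDS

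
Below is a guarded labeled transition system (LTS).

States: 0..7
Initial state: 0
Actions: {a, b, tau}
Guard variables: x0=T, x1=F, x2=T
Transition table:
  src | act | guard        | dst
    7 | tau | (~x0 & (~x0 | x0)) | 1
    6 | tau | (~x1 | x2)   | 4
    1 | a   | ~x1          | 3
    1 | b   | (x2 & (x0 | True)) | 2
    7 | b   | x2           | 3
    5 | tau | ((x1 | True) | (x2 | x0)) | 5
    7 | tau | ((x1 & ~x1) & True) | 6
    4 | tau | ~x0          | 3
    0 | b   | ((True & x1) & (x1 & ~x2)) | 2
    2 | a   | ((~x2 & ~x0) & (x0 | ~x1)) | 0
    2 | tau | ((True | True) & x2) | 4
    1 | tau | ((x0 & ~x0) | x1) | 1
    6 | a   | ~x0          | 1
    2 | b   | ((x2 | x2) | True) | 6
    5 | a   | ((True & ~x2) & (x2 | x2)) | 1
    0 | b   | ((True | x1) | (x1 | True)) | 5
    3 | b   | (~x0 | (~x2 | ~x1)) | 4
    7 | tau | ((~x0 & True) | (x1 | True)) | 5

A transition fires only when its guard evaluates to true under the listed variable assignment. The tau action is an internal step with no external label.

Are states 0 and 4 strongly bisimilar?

Compute ~ classes (split until stable):
  round 0: {{0,1,2,3,4,5,6,7}}
  round 1: {{0,3},{1},{2,7},{4},{5,6}}
  round 2: {{0},{1},{2},{3},{4},{5},{6},{7}}
8 equivalence class(es) (converged in 3)
class of 0: {0}; class of 4: {4}

Answer: NOT BISIMILAR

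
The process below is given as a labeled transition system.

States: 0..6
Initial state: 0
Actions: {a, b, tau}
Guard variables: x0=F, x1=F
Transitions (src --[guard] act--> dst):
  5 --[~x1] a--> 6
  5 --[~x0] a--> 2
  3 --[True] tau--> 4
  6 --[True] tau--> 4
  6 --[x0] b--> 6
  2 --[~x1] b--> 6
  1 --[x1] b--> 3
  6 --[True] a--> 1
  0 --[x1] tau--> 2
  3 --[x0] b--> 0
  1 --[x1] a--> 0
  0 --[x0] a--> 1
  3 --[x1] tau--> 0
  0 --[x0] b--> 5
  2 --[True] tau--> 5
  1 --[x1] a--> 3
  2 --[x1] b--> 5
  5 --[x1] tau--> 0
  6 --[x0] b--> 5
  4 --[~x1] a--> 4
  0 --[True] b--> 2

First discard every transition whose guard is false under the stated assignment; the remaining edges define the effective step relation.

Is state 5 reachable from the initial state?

Guard filter leaves 9 enabled edge(s).
L0 = {0}
L1 = {2}  total {0,2}
L2 = {5,6}  total {0,2,5,6}
L3 = {1,4}  total {0,1,2,4,5,6}
Reachable = {0,1,2,4,5,6}
trace reaching 5: b·tau

Answer: REACHABLE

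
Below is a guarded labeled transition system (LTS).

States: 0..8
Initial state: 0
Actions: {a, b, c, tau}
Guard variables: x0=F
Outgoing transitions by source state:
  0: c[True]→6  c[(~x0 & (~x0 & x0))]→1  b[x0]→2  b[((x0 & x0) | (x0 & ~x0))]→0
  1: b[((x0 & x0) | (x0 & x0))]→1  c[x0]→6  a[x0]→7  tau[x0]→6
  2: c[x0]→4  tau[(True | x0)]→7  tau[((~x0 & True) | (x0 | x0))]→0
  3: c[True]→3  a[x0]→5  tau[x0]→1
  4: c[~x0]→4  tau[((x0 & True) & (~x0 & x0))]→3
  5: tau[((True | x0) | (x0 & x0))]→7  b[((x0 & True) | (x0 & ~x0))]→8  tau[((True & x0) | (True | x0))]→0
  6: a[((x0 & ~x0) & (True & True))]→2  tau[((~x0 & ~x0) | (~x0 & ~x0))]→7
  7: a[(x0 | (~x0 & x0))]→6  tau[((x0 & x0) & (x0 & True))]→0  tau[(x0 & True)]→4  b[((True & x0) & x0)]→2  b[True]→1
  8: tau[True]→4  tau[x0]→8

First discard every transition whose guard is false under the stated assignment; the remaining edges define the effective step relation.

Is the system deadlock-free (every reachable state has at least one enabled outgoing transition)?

Answer: DEADLOCK at state 1

Trace:
R = {0,1,6,7}
  0: c→6  [1 out]
  1: ∅  [deadlock]
  6: tau→7  [1 out]
  7: b→1  [1 out]
Path to 1: c·tau·b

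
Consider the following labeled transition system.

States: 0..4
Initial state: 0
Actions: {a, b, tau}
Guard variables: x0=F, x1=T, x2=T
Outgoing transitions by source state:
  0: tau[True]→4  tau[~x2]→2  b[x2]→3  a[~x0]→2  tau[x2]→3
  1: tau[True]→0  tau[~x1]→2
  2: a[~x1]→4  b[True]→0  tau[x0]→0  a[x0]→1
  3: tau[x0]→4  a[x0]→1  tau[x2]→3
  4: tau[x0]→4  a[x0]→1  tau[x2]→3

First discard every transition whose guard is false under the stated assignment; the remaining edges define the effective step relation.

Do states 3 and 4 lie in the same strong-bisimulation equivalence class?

Answer: BISIMILAR

Working:
Refine partition for ~:
  π0 = {{0,1,2,3,4}}
  π1 = {{0},{1,3,4},{2}}
  π2 = {{0},{1},{2},{3,4}}
4 equivalence class(es) (converged in 3)
[3]={3,4}  [4]={3,4}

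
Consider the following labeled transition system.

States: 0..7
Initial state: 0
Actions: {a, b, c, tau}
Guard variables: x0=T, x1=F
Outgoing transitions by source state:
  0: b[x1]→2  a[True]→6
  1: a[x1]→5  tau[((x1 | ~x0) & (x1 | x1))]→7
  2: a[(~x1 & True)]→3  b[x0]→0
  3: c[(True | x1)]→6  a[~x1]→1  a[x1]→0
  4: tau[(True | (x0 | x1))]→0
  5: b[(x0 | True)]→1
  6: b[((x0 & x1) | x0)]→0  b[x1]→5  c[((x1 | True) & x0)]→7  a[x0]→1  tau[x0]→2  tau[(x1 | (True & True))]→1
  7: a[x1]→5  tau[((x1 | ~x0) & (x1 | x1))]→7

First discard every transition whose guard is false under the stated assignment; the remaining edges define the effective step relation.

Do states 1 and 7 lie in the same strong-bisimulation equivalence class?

Compute ~ classes (split until stable):
  P[0] = {{0,1,2,3,4,5,6,7}}
  P[1] = {{0},{1,7},{2},{3},{4},{5},{6}}
Fixed point at round 2; 7 class(es).
[1]={1,7}  [7]={1,7}

Answer: BISIMILAR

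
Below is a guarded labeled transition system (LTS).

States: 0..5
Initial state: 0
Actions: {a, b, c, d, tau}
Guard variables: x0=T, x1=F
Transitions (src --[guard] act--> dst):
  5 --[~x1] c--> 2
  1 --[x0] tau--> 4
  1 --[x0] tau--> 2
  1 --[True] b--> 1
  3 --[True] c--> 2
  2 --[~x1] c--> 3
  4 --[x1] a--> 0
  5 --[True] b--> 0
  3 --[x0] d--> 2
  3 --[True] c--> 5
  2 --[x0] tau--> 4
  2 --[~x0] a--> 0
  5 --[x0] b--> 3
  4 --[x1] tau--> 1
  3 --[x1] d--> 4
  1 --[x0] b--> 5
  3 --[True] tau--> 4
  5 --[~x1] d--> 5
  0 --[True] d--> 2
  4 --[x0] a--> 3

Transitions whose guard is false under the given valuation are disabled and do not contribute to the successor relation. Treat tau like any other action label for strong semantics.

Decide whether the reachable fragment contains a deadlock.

Answer: DEADLOCK-FREE

Trace:
Reach set: {0,2,3,4,5}
  0: d→2  [deg 1]
  2: c→3  tau→4  [deg 2]
  3: c→2  c→5  d→2  tau→4  [deg 4]
  4: a→3  [deg 1]
  5: b→0  b→3  c→2  d→5  [deg 4]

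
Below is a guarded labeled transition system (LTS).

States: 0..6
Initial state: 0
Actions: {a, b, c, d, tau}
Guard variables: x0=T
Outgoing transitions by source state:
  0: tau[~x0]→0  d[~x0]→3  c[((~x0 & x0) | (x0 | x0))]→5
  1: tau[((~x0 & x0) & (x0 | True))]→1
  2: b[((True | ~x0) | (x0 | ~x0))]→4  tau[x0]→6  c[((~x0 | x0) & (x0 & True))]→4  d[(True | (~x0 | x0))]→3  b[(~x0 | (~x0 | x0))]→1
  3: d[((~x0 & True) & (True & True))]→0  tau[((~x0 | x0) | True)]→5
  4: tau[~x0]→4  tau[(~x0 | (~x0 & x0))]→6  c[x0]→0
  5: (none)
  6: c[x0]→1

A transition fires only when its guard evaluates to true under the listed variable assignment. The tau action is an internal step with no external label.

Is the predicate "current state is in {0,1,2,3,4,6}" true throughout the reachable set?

Allowed set {0,1,2,3,4,6}
R = {0,5}
  0: safe
  5: outside
reach 5 via c — violates

Answer: INVARIANT VIOLATED at state 5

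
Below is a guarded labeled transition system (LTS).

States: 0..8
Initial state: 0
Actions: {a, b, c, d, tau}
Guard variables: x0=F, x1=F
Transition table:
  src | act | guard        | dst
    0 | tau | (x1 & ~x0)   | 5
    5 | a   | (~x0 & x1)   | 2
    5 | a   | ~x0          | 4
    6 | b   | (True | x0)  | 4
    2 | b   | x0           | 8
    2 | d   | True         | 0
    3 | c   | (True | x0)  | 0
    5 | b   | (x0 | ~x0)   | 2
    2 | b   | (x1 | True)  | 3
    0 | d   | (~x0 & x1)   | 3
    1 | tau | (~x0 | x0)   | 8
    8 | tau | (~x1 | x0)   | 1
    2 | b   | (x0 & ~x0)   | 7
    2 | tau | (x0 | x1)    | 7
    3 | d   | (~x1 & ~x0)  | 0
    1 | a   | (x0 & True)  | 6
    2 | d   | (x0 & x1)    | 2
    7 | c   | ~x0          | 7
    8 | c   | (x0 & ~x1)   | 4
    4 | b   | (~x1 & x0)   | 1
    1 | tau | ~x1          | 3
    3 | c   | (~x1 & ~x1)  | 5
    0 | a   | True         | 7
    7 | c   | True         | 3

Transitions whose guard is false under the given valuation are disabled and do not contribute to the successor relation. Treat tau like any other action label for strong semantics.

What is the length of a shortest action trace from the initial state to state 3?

Layered search for 3:
  Layer 0: {0}
  Layer 1: {7}
  Layer 2: {3}
3 enters at depth 2; path a·c

Answer: 2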